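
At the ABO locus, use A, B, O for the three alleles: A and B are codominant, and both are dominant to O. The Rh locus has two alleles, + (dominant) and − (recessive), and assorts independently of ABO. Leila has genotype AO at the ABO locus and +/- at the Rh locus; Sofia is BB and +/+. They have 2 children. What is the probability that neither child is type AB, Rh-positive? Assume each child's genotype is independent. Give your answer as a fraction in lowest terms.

1/4

ABO cross AO × BB → 1/2 B, 1/2 AB.
Rh cross +/- × +/+ → 1 Rh+; so P(type AB, Rh-positive) = 1/2 × 1 = 1/2 per child.
P(not type AB, Rh-positive) = 1/2 for one child; (1/2)^2 = 1/4.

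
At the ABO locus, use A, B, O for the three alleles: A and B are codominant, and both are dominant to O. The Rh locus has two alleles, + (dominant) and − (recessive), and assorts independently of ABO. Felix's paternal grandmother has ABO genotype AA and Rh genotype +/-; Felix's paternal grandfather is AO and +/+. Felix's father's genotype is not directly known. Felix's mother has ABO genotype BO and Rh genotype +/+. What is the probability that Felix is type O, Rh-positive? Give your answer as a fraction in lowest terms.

Felix's father's ABO genotype from AA × AO: 1/2 AA, 1/2 AO.
Crossing each possibility with the mother BO and summing P(type O): 1/2·0 + 1/2·1/4 = 1/8.
Similarly for Rh via the father's Rh distribution: P(Rh+) = 1.
Independent loci: 1/8 × 1 = 1/8.

1/8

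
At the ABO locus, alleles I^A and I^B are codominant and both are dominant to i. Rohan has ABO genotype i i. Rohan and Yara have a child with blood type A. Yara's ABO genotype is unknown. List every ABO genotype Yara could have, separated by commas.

For each candidate genotype of Yara, check whether crossing it with i i can produce every observed child phenotype.
  I^A I^A → possible child types {A} ✓
  I^A I^B → possible child types {A, B} ✓
  I^A i → possible child types {O, A} ✓
  I^B I^B → possible child types {B} ✗
  I^B i → possible child types {O, B} ✗
  i i → possible child types {O} ✗

I^A I^A, I^A I^B, I^A i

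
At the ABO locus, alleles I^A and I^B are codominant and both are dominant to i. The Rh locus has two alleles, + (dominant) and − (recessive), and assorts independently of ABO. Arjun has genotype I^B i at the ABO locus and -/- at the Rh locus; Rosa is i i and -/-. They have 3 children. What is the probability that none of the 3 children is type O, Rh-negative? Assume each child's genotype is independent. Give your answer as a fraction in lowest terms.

1/8

ABO cross I^B i × i i → 1/2 O, 1/2 B.
Rh cross -/- × -/- → 1 Rh-; so P(type O, Rh-negative) = 1/2 × 1 = 1/2 per child.
P(not type O, Rh-negative) = 1/2 for one child; (1/2)^3 = 1/8.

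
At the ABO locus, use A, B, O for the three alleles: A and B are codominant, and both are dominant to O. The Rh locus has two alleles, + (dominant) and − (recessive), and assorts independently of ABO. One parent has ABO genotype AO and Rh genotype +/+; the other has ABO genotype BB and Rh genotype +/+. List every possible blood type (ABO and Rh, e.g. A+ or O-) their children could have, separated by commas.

Gametes from AO × BB give offspring ABO genotypes AB, BO, i.e. phenotypes B, AB.
Rh cross +/+ × +/+ → phenotypes Rh+.
Combining independently: B+, AB+.

B+, AB+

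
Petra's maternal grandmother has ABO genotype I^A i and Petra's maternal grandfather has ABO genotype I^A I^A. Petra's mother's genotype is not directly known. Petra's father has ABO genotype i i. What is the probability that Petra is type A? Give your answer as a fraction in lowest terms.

3/4

Petra's mother's ABO genotype from I^A i × I^A I^A: 1/2 I^A I^A, 1/2 I^A i.
Crossing each possibility with the father i i and summing P(type A): 1/2·1 + 1/2·1/2 = 3/4.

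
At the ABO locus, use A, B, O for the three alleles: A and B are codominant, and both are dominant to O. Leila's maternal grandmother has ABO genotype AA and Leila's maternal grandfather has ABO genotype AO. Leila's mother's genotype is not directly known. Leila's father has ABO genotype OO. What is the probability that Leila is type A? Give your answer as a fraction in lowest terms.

Leila's mother's ABO genotype from AA × AO: 1/2 AA, 1/2 AO.
Crossing each possibility with the father OO and summing P(type A): 1/2·1 + 1/2·1/2 = 3/4.

3/4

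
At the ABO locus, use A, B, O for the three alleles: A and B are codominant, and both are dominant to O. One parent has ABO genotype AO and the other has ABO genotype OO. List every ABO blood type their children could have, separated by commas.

Gametes from AO × OO give offspring ABO genotypes AO, OO, i.e. phenotypes O, A.

O, A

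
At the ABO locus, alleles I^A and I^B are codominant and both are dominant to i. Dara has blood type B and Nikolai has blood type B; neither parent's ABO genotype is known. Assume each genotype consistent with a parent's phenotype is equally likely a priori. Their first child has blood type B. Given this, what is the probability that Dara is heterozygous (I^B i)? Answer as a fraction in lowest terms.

Possible genotypes: Dara ∈ {I^B I^B, I^B i}; Nikolai ∈ {I^B I^B, I^B i}.
Weight each parental genotype pair by prior × P(type-B child):
  I^B I^B × I^B I^B: posterior weight 4/15.
  I^B I^B × I^B i: posterior weight 4/15.
  I^B i × I^B I^B: posterior weight 4/15.
  I^B i × I^B i: posterior weight 1/5.
Sum the posterior weight over pairs where Dara is I^B i: 7/15.

7/15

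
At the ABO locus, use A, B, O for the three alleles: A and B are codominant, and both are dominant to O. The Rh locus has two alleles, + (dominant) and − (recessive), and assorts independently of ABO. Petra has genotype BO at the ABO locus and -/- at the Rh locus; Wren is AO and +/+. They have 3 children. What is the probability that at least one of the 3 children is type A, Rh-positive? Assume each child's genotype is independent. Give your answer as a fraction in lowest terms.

ABO cross BO × AO → 1/4 O, 1/4 A, 1/4 B, 1/4 AB.
Rh cross -/- × +/+ → 1 Rh+; so P(type A, Rh-positive) = 1/4 × 1 = 1/4 per child.
P(none) = (3/4)^3 = 27/64; P(at least one) = 1 − 27/64 = 37/64.

37/64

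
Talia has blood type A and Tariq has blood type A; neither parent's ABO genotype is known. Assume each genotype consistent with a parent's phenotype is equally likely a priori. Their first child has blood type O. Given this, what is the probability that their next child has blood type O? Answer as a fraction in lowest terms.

1/4

Possible genotypes: Talia ∈ {I^A I^A, I^A i}; Tariq ∈ {I^A I^A, I^A i}.
Weight each parental genotype pair by prior × P(type-O child):
  I^A i × I^A i: posterior weight 1; P(next child type O) = 1/4.
Weighted sum = 1/4.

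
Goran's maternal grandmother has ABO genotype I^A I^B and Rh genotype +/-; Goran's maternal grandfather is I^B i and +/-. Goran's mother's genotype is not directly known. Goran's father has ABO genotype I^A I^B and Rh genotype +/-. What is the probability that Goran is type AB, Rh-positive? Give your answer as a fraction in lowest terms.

9/32

Goran's mother's ABO genotype from I^A I^B × I^B i: 1/4 I^A I^B, 1/4 I^A i, 1/4 I^B I^B, 1/4 I^B i.
Crossing each possibility with the father I^A I^B and summing P(type AB): 1/4·1/2 + 1/4·1/4 + 1/4·1/2 + 1/4·1/4 = 3/8.
Similarly for Rh via the mother's Rh distribution: P(Rh+) = 3/4.
Independent loci: 3/8 × 3/4 = 9/32.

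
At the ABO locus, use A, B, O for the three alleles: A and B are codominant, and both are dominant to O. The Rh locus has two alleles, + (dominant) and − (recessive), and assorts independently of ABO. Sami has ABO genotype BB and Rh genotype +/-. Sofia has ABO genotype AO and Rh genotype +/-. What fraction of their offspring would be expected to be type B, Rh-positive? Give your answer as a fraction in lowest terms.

ABO cross BB × AO → offspring phenotypes: 1/2 B, 1/2 AB.
Rh cross +/- × +/- → 3/4 Rh+, 1/4 Rh-.
Independent loci: P(type B, Rh-positive) = 1/2 × 3/4 = 3/8.

3/8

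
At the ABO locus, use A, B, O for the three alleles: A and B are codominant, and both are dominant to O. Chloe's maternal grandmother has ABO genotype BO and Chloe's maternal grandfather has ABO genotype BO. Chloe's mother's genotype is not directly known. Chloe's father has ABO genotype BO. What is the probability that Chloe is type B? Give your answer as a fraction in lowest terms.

Chloe's mother's ABO genotype from BO × BO: 1/4 BB, 1/2 BO, 1/4 OO.
Crossing each possibility with the father BO and summing P(type B): 1/4·1 + 1/2·3/4 + 1/4·1/2 = 3/4.

3/4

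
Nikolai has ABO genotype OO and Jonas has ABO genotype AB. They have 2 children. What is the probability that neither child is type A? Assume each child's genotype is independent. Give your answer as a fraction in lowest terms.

1/4

ABO cross OO × AB → 1/2 A, 1/2 B.
So P(type A) = 1/2 per child.
P(not type A) = 1/2 for one child; (1/2)^2 = 1/4.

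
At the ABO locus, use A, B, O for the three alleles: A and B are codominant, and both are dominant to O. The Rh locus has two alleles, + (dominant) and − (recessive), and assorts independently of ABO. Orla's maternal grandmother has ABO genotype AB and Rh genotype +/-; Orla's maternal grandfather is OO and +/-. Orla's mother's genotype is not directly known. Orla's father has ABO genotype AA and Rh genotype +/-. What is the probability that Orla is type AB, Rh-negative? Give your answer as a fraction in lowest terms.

1/16

Orla's mother's ABO genotype from AB × OO: 1/2 AO, 1/2 BO.
Crossing each possibility with the father AA and summing P(type AB): 1/2·0 + 1/2·1/2 = 1/4.
Similarly for Rh via the mother's Rh distribution: P(Rh-) = 1/4.
Independent loci: 1/4 × 1/4 = 1/16.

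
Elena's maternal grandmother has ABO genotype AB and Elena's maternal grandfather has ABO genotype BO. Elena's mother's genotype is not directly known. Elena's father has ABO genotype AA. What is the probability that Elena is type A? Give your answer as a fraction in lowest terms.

1/2

Elena's mother's ABO genotype from AB × BO: 1/4 AB, 1/4 AO, 1/4 BB, 1/4 BO.
Crossing each possibility with the father AA and summing P(type A): 1/4·1/2 + 1/4·1 + 1/4·0 + 1/4·1/2 = 1/2.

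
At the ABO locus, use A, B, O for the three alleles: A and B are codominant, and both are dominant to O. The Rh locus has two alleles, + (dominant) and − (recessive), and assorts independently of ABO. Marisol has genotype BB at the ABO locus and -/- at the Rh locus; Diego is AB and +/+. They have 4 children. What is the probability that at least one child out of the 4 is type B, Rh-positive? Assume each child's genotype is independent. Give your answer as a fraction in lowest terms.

15/16

ABO cross BB × AB → 1/2 B, 1/2 AB.
Rh cross -/- × +/+ → 1 Rh+; so P(type B, Rh-positive) = 1/2 × 1 = 1/2 per child.
P(none) = (1/2)^4 = 1/16; P(at least one) = 1 − 1/16 = 15/16.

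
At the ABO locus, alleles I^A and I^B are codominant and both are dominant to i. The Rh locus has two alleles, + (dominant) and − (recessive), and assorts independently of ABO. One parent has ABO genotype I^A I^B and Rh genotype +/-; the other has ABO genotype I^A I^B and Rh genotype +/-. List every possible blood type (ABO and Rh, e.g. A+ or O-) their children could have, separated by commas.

Gametes from I^A I^B × I^A I^B give offspring ABO genotypes I^A I^A, I^A I^B, I^B I^B, i.e. phenotypes A, B, AB.
Rh cross +/- × +/- → phenotypes Rh+, Rh-.
Combining independently: A+, A-, B+, B-, AB+, AB-.

A+, A-, B+, B-, AB+, AB-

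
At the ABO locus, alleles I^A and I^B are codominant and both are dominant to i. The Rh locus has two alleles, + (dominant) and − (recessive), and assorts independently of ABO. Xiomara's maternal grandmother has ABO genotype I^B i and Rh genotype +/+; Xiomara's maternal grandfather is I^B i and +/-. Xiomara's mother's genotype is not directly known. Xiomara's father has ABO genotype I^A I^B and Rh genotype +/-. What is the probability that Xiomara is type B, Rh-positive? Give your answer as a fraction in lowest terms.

7/16

Xiomara's mother's ABO genotype from I^B i × I^B i: 1/4 I^B I^B, 1/2 I^B i, 1/4 i i.
Crossing each possibility with the father I^A I^B and summing P(type B): 1/4·1/2 + 1/2·1/2 + 1/4·1/2 = 1/2.
Similarly for Rh via the mother's Rh distribution: P(Rh+) = 7/8.
Independent loci: 1/2 × 7/8 = 7/16.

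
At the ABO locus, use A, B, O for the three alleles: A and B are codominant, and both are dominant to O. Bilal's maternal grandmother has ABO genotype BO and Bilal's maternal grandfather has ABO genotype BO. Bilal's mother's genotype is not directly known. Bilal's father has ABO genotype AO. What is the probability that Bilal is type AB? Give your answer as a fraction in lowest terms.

1/4

Bilal's mother's ABO genotype from BO × BO: 1/4 BB, 1/2 BO, 1/4 OO.
Crossing each possibility with the father AO and summing P(type AB): 1/4·1/2 + 1/2·1/4 + 1/4·0 = 1/4.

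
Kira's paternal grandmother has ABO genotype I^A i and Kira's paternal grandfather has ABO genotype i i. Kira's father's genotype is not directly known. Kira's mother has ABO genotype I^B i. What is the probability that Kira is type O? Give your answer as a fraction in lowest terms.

Kira's father's ABO genotype from I^A i × i i: 1/2 I^A i, 1/2 i i.
Crossing each possibility with the mother I^B i and summing P(type O): 1/2·1/4 + 1/2·1/2 = 3/8.

3/8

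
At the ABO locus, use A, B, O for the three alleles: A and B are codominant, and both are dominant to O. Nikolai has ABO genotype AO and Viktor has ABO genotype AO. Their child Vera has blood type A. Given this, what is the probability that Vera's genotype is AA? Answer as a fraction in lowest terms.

1/3

Cross AO × AO → 1/4 AA, 1/2 AO, 1/4 OO.
Type-A genotypes among offspring: AA (1/4), AO (1/2); total 3/4.
P(AA | type A) = (1/4) / (3/4) = 1/3.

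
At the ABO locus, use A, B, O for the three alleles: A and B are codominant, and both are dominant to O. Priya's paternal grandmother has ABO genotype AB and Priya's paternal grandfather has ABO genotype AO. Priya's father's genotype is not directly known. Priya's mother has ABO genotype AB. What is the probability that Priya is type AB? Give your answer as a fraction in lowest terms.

3/8

Priya's father's ABO genotype from AB × AO: 1/4 AA, 1/4 AB, 1/4 AO, 1/4 BO.
Crossing each possibility with the mother AB and summing P(type AB): 1/4·1/2 + 1/4·1/2 + 1/4·1/4 + 1/4·1/4 = 3/8.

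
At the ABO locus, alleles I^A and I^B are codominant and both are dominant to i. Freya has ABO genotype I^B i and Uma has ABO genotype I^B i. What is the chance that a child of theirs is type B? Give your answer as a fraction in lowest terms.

ABO cross I^B i × I^B i → offspring phenotypes: 1/4 O, 3/4 B.
So P(type B) = 3/4.

3/4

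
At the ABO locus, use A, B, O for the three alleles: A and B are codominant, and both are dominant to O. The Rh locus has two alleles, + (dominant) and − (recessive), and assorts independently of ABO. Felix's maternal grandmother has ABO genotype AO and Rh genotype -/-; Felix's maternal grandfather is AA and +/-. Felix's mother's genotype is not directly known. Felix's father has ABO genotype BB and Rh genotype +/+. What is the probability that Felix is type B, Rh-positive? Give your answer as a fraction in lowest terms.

1/4

Felix's mother's ABO genotype from AO × AA: 1/2 AA, 1/2 AO.
Crossing each possibility with the father BB and summing P(type B): 1/2·0 + 1/2·1/2 = 1/4.
Similarly for Rh via the mother's Rh distribution: P(Rh+) = 1.
Independent loci: 1/4 × 1 = 1/4.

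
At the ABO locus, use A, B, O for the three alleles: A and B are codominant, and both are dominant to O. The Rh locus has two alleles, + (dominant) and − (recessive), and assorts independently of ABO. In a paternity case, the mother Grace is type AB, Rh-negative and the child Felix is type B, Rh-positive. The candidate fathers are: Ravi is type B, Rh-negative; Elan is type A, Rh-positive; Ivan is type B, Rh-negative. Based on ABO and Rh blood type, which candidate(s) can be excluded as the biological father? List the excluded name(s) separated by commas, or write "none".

Ravi, Ivan

A candidate is excluded only if no genotype consistent with his phenotype could produce a type B, Rh-positive child with a type AB, Rh-negative mother.
Ravi (type B, Rh-): no genotype consistent with that phenotype can produce a type-B Rh+ child with a type-AB mother.
Ivan (type B, Rh-): no genotype consistent with that phenotype can produce a type-B Rh+ child with a type-AB mother.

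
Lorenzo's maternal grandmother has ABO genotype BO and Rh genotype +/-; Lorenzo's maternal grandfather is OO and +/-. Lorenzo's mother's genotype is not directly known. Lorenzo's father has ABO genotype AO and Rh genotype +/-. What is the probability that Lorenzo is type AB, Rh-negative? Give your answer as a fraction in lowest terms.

1/32

Lorenzo's mother's ABO genotype from BO × OO: 1/2 BO, 1/2 OO.
Crossing each possibility with the father AO and summing P(type AB): 1/2·1/4 + 1/2·0 = 1/8.
Similarly for Rh via the mother's Rh distribution: P(Rh-) = 1/4.
Independent loci: 1/8 × 1/4 = 1/32.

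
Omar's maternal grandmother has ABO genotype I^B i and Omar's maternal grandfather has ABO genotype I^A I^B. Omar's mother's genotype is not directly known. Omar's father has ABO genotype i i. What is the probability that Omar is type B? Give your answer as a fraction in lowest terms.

Omar's mother's ABO genotype from I^B i × I^A I^B: 1/4 I^A I^B, 1/4 I^A i, 1/4 I^B I^B, 1/4 I^B i.
Crossing each possibility with the father i i and summing P(type B): 1/4·1/2 + 1/4·0 + 1/4·1 + 1/4·1/2 = 1/2.

1/2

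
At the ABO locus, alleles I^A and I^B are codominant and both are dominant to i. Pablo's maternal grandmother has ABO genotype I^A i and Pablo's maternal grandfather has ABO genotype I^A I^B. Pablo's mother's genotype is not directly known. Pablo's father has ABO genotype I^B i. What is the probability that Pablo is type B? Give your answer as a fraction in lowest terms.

Pablo's mother's ABO genotype from I^A i × I^A I^B: 1/4 I^A I^A, 1/4 I^A I^B, 1/4 I^A i, 1/4 I^B i.
Crossing each possibility with the father I^B i and summing P(type B): 1/4·0 + 1/4·1/2 + 1/4·1/4 + 1/4·3/4 = 3/8.

3/8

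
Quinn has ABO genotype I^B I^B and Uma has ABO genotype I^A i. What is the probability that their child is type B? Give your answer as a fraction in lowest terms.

ABO cross I^B I^B × I^A i → offspring phenotypes: 1/2 B, 1/2 AB.
So P(type B) = 1/2.

1/2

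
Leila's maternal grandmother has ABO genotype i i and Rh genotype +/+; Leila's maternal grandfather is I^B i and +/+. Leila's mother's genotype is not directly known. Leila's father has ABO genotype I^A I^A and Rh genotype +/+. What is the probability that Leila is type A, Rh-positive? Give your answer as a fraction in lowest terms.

3/4

Leila's mother's ABO genotype from i i × I^B i: 1/2 I^B i, 1/2 i i.
Crossing each possibility with the father I^A I^A and summing P(type A): 1/2·1/2 + 1/2·1 = 3/4.
Similarly for Rh via the mother's Rh distribution: P(Rh+) = 1.
Independent loci: 3/4 × 1 = 3/4.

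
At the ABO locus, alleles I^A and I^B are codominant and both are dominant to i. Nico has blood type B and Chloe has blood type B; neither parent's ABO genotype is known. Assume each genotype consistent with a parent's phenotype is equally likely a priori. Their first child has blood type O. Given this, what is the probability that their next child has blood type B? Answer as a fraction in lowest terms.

3/4

Possible genotypes: Nico ∈ {I^B I^B, I^B i}; Chloe ∈ {I^B I^B, I^B i}.
Weight each parental genotype pair by prior × P(type-O child):
  I^B i × I^B i: posterior weight 1; P(next child type B) = 3/4.
Weighted sum = 3/4.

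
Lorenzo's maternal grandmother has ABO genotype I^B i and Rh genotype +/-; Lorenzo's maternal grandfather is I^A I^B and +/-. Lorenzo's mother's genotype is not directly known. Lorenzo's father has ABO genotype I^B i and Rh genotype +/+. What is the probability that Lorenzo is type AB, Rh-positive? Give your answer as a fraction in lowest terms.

1/8

Lorenzo's mother's ABO genotype from I^B i × I^A I^B: 1/4 I^A I^B, 1/4 I^A i, 1/4 I^B I^B, 1/4 I^B i.
Crossing each possibility with the father I^B i and summing P(type AB): 1/4·1/4 + 1/4·1/4 + 1/4·0 + 1/4·0 = 1/8.
Similarly for Rh via the mother's Rh distribution: P(Rh+) = 1.
Independent loci: 1/8 × 1 = 1/8.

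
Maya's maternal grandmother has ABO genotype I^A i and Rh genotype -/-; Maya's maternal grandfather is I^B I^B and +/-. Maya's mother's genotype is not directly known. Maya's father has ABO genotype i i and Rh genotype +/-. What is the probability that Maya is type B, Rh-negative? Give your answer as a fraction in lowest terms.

3/16

Maya's mother's ABO genotype from I^A i × I^B I^B: 1/2 I^A I^B, 1/2 I^B i.
Crossing each possibility with the father i i and summing P(type B): 1/2·1/2 + 1/2·1/2 = 1/2.
Similarly for Rh via the mother's Rh distribution: P(Rh-) = 3/8.
Independent loci: 1/2 × 3/8 = 3/16.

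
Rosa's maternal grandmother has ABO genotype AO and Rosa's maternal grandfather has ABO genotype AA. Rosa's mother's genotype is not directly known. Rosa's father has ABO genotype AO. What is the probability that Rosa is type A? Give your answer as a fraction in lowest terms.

7/8

Rosa's mother's ABO genotype from AO × AA: 1/2 AA, 1/2 AO.
Crossing each possibility with the father AO and summing P(type A): 1/2·1 + 1/2·3/4 = 7/8.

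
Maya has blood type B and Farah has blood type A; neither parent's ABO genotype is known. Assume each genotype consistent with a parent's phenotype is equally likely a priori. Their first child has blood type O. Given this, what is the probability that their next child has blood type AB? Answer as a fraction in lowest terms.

Possible genotypes: Maya ∈ {BB, BO}; Farah ∈ {AA, AO}.
Weight each parental genotype pair by prior × P(type-O child):
  BO × AO: posterior weight 1; P(next child type AB) = 1/4.
Weighted sum = 1/4.

1/4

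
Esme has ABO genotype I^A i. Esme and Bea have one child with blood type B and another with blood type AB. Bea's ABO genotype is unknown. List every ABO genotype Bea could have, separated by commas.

I^A I^B, I^B I^B, I^B i

For each candidate genotype of Bea, check whether crossing it with I^A i can produce every observed child phenotype.
  I^A I^A → possible child types {A} ✗
  I^A I^B → possible child types {A, B, AB} ✓
  I^A i → possible child types {O, A} ✗
  I^B I^B → possible child types {B, AB} ✓
  I^B i → possible child types {O, A, B, AB} ✓
  i i → possible child types {O, A} ✗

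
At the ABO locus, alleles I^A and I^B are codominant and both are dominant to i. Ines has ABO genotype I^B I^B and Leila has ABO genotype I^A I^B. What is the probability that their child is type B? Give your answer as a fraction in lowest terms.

1/2

ABO cross I^B I^B × I^A I^B → offspring phenotypes: 1/2 B, 1/2 AB.
So P(type B) = 1/2.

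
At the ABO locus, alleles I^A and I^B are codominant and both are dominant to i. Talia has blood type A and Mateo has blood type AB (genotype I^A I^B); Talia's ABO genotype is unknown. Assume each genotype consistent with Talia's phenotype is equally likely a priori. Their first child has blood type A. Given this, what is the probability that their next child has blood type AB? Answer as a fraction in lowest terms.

3/8

Possible genotypes: Talia ∈ {I^A I^A, I^A i}; Mateo ∈ {I^A I^B}.
Weight each parental genotype pair by prior × P(type-A child):
  I^A I^A × I^A I^B: posterior weight 1/2; P(next child type AB) = 1/2.
  I^A i × I^A I^B: posterior weight 1/2; P(next child type AB) = 1/4.
Weighted sum = 3/8.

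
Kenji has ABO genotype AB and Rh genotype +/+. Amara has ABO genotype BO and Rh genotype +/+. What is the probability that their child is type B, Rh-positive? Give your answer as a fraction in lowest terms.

1/2

ABO cross AB × BO → offspring phenotypes: 1/4 A, 1/2 B, 1/4 AB.
Rh cross +/+ × +/+ → 1 Rh+.
Independent loci: P(type B, Rh-positive) = 1/2 × 1 = 1/2.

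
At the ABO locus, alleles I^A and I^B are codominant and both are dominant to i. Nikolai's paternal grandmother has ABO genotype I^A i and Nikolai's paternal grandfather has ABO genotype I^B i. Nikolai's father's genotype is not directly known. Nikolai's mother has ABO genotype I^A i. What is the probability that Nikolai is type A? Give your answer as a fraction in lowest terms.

1/2

Nikolai's father's ABO genotype from I^A i × I^B i: 1/4 I^A I^B, 1/4 I^A i, 1/4 I^B i, 1/4 i i.
Crossing each possibility with the mother I^A i and summing P(type A): 1/4·1/2 + 1/4·3/4 + 1/4·1/4 + 1/4·1/2 = 1/2.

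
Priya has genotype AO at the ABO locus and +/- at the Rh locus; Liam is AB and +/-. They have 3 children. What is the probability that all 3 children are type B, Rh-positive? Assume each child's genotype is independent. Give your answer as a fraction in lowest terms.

27/4096

ABO cross AO × AB → 1/2 A, 1/4 B, 1/4 AB.
Rh cross +/- × +/- → 3/4 Rh+, 1/4 Rh-; so P(type B, Rh-positive) = 1/4 × 3/4 = 3/16 per child.
All 3 independent: (3/16)^3 = 27/4096.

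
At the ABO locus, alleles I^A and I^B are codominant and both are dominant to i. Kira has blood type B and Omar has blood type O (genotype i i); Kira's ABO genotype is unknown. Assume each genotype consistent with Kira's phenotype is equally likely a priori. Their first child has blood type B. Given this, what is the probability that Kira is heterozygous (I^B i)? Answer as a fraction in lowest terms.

1/3

Possible genotypes: Kira ∈ {I^B I^B, I^B i}; Omar ∈ {i i}.
Weight each parental genotype pair by prior × P(type-B child):
  I^B I^B × i i: posterior weight 2/3.
  I^B i × i i: posterior weight 1/3.
Sum the posterior weight over pairs where Kira is I^B i: 1/3.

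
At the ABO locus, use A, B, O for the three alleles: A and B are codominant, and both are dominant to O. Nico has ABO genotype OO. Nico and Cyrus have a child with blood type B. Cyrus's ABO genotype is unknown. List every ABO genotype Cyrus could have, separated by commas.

AB, BB, BO

For each candidate genotype of Cyrus, check whether crossing it with OO can produce every observed child phenotype.
  AA → possible child types {A} ✗
  AB → possible child types {A, B} ✓
  AO → possible child types {O, A} ✗
  BB → possible child types {B} ✓
  BO → possible child types {O, B} ✓
  OO → possible child types {O} ✗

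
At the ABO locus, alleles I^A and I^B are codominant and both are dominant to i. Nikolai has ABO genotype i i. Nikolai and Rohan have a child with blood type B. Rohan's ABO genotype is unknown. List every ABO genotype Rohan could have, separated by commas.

I^A I^B, I^B I^B, I^B i

For each candidate genotype of Rohan, check whether crossing it with i i can produce every observed child phenotype.
  I^A I^A → possible child types {A} ✗
  I^A I^B → possible child types {A, B} ✓
  I^A i → possible child types {O, A} ✗
  I^B I^B → possible child types {B} ✓
  I^B i → possible child types {O, B} ✓
  i i → possible child types {O} ✗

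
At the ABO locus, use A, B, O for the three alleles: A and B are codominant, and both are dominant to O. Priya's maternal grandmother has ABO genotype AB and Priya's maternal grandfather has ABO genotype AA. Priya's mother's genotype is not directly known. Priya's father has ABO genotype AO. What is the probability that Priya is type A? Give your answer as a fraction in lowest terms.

Priya's mother's ABO genotype from AB × AA: 1/2 AA, 1/2 AB.
Crossing each possibility with the father AO and summing P(type A): 1/2·1 + 1/2·1/2 = 3/4.

3/4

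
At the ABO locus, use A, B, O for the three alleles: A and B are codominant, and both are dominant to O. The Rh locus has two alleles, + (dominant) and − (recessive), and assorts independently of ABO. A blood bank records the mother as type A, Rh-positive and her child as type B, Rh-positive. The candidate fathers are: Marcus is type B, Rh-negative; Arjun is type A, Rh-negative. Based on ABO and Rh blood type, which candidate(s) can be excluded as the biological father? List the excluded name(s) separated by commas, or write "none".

A candidate is excluded only if no genotype consistent with his phenotype could produce a type B, Rh-positive child with a type A, Rh-positive mother.
Arjun (type A, Rh-): no genotype consistent with that phenotype can produce a type-B Rh+ child with a type-A mother.

Arjun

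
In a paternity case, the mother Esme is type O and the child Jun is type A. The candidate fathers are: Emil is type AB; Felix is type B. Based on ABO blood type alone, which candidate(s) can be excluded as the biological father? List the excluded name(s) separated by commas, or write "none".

Felix

A candidate is excluded only if no genotype consistent with his phenotype could produce a type A child with a type O mother.
Felix (type B): no genotype consistent with that phenotype can produce a type-A child with a type-O mother.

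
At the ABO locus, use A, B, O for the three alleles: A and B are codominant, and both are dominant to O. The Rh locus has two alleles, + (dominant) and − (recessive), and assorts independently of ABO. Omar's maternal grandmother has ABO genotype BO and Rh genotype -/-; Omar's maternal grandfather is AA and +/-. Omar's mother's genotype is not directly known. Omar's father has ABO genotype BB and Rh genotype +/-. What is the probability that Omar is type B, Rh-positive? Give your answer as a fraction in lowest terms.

5/16

Omar's mother's ABO genotype from BO × AA: 1/2 AB, 1/2 AO.
Crossing each possibility with the father BB and summing P(type B): 1/2·1/2 + 1/2·1/2 = 1/2.
Similarly for Rh via the mother's Rh distribution: P(Rh+) = 5/8.
Independent loci: 1/2 × 5/8 = 5/16.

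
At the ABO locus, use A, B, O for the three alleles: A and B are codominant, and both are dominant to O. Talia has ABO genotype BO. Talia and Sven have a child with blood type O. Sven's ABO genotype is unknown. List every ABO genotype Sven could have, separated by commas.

For each candidate genotype of Sven, check whether crossing it with BO can produce every observed child phenotype.
  AA → possible child types {A, AB} ✗
  AB → possible child types {A, B, AB} ✗
  AO → possible child types {O, A, B, AB} ✓
  BB → possible child types {B} ✗
  BO → possible child types {O, B} ✓
  OO → possible child types {O, B} ✓

AO, BO, OO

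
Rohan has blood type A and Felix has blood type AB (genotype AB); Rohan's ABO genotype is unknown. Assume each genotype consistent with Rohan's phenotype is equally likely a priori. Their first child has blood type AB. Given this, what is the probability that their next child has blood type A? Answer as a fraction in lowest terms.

1/2

Possible genotypes: Rohan ∈ {AA, AO}; Felix ∈ {AB}.
Weight each parental genotype pair by prior × P(type-AB child):
  AA × AB: posterior weight 2/3; P(next child type A) = 1/2.
  AO × AB: posterior weight 1/3; P(next child type A) = 1/2.
Weighted sum = 1/2.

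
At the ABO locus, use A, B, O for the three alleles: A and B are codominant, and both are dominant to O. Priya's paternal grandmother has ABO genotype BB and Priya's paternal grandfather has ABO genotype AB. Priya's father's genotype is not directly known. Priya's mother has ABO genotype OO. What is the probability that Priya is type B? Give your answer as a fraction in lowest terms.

Priya's father's ABO genotype from BB × AB: 1/2 AB, 1/2 BB.
Crossing each possibility with the mother OO and summing P(type B): 1/2·1/2 + 1/2·1 = 3/4.

3/4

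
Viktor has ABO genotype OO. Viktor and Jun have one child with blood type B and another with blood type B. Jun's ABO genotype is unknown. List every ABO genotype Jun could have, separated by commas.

For each candidate genotype of Jun, check whether crossing it with OO can produce every observed child phenotype.
  AA → possible child types {A} ✗
  AB → possible child types {A, B} ✓
  AO → possible child types {O, A} ✗
  BB → possible child types {B} ✓
  BO → possible child types {O, B} ✓
  OO → possible child types {O} ✗

AB, BB, BO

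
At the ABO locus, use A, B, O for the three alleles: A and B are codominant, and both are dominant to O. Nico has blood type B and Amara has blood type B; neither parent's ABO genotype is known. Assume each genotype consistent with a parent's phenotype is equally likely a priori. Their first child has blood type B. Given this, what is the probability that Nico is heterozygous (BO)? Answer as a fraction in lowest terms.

7/15

Possible genotypes: Nico ∈ {BB, BO}; Amara ∈ {BB, BO}.
Weight each parental genotype pair by prior × P(type-B child):
  BB × BB: posterior weight 4/15.
  BB × BO: posterior weight 4/15.
  BO × BB: posterior weight 4/15.
  BO × BO: posterior weight 1/5.
Sum the posterior weight over pairs where Nico is BO: 7/15.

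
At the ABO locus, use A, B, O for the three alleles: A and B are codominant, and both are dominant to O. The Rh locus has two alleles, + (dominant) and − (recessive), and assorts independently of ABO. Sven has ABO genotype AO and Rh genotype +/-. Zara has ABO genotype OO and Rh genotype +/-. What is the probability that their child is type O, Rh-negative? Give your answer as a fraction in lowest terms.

ABO cross AO × OO → offspring phenotypes: 1/2 O, 1/2 A.
Rh cross +/- × +/- → 3/4 Rh+, 1/4 Rh-.
Independent loci: P(type O, Rh-negative) = 1/2 × 1/4 = 1/8.

1/8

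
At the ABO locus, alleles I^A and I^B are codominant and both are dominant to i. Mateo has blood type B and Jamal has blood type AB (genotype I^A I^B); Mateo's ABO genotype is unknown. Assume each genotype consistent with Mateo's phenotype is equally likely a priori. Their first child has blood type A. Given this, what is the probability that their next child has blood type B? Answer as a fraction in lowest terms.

1/2

Possible genotypes: Mateo ∈ {I^B I^B, I^B i}; Jamal ∈ {I^A I^B}.
Weight each parental genotype pair by prior × P(type-A child):
  I^B i × I^A I^B: posterior weight 1; P(next child type B) = 1/2.
Weighted sum = 1/2.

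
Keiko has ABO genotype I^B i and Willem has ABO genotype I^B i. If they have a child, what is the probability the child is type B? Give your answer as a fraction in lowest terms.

ABO cross I^B i × I^B i → offspring phenotypes: 1/4 O, 3/4 B.
So P(type B) = 3/4.

3/4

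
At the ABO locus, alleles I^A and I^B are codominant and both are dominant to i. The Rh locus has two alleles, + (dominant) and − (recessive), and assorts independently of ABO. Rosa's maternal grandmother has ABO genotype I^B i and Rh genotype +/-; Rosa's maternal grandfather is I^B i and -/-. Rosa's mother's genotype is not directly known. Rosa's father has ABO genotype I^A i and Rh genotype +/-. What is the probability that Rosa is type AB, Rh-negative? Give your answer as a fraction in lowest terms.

3/32

Rosa's mother's ABO genotype from I^B i × I^B i: 1/4 I^B I^B, 1/2 I^B i, 1/4 i i.
Crossing each possibility with the father I^A i and summing P(type AB): 1/4·1/2 + 1/2·1/4 + 1/4·0 = 1/4.
Similarly for Rh via the mother's Rh distribution: P(Rh-) = 3/8.
Independent loci: 1/4 × 3/8 = 3/32.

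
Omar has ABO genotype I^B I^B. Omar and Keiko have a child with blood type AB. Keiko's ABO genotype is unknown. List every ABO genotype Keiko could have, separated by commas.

I^A I^A, I^A I^B, I^A i

For each candidate genotype of Keiko, check whether crossing it with I^B I^B can produce every observed child phenotype.
  I^A I^A → possible child types {AB} ✓
  I^A I^B → possible child types {B, AB} ✓
  I^A i → possible child types {B, AB} ✓
  I^B I^B → possible child types {B} ✗
  I^B i → possible child types {B} ✗
  i i → possible child types {B} ✗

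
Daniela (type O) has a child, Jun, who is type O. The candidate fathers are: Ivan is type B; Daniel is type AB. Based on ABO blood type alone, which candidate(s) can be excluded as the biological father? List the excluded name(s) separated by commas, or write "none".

A candidate is excluded only if no genotype consistent with his phenotype could produce a type O child with a type O mother.
Daniel (type AB): no genotype consistent with that phenotype can produce a type-O child with a type-O mother.

Daniel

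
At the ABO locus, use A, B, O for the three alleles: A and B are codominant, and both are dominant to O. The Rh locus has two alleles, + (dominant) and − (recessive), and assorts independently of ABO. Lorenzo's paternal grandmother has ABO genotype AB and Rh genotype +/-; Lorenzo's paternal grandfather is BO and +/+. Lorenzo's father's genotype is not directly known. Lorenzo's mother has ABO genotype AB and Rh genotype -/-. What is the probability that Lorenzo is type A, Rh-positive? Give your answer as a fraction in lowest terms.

3/16

Lorenzo's father's ABO genotype from AB × BO: 1/4 AB, 1/4 AO, 1/4 BB, 1/4 BO.
Crossing each possibility with the mother AB and summing P(type A): 1/4·1/4 + 1/4·1/2 + 1/4·0 + 1/4·1/4 = 1/4.
Similarly for Rh via the father's Rh distribution: P(Rh+) = 3/4.
Independent loci: 1/4 × 3/4 = 3/16.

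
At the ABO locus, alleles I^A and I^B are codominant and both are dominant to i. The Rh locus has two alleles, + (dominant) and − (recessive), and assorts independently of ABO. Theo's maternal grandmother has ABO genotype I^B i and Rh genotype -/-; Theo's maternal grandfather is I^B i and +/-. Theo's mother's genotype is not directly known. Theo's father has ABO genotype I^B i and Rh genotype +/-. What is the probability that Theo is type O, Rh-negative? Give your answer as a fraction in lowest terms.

Theo's mother's ABO genotype from I^B i × I^B i: 1/4 I^B I^B, 1/2 I^B i, 1/4 i i.
Crossing each possibility with the father I^B i and summing P(type O): 1/4·0 + 1/2·1/4 + 1/4·1/2 = 1/4.
Similarly for Rh via the mother's Rh distribution: P(Rh-) = 3/8.
Independent loci: 1/4 × 3/8 = 3/32.

3/32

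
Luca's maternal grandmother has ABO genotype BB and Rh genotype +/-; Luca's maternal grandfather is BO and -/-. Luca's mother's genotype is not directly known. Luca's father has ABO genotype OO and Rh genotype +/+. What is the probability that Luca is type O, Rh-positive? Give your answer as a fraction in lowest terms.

1/4

Luca's mother's ABO genotype from BB × BO: 1/2 BB, 1/2 BO.
Crossing each possibility with the father OO and summing P(type O): 1/2·0 + 1/2·1/2 = 1/4.
Similarly for Rh via the mother's Rh distribution: P(Rh+) = 1.
Independent loci: 1/4 × 1 = 1/4.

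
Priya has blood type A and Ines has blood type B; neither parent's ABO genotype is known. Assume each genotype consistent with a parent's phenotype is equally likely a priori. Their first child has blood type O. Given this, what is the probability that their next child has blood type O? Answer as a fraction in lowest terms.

1/4

Possible genotypes: Priya ∈ {AA, AO}; Ines ∈ {BB, BO}.
Weight each parental genotype pair by prior × P(type-O child):
  AO × BO: posterior weight 1; P(next child type O) = 1/4.
Weighted sum = 1/4.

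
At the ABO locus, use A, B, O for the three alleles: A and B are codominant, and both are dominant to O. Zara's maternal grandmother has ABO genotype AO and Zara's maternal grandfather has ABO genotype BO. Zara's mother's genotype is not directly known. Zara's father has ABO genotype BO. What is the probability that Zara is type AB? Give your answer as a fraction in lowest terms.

1/8

Zara's mother's ABO genotype from AO × BO: 1/4 AB, 1/4 AO, 1/4 BO, 1/4 OO.
Crossing each possibility with the father BO and summing P(type AB): 1/4·1/4 + 1/4·1/4 + 1/4·0 + 1/4·0 = 1/8.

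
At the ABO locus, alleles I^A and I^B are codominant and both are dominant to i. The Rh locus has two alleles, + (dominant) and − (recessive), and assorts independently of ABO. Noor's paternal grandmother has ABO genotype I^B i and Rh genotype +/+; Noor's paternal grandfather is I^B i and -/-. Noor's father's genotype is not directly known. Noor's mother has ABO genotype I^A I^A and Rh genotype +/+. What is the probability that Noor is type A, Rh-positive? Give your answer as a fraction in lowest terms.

Noor's father's ABO genotype from I^B i × I^B i: 1/4 I^B I^B, 1/2 I^B i, 1/4 i i.
Crossing each possibility with the mother I^A I^A and summing P(type A): 1/4·0 + 1/2·1/2 + 1/4·1 = 1/2.
Similarly for Rh via the father's Rh distribution: P(Rh+) = 1.
Independent loci: 1/2 × 1 = 1/2.

1/2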